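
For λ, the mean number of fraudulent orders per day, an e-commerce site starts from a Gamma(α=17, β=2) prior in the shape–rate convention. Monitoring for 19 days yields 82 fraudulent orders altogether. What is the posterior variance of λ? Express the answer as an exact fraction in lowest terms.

Total count 82 over total exposure 19 days.
By Gamma–Poisson conjugacy, the posterior is Gamma(α + Σx, β + Σt) = Gamma(17 + 82, 2 + 19) = Gamma(99, 21).
Posterior variance = α'/β'² = 99/441 = 11/49.

11/49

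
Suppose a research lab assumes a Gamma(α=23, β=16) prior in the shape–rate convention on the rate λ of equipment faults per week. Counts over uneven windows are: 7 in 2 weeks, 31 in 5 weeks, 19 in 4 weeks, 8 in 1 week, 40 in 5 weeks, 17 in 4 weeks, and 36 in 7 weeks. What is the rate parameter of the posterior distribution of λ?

44

Total count: 7 + 31 + 19 + 8 + 40 + 17 + 36 = 158.
Total exposure: 2 + 5 + 4 + 1 + 5 + 4 + 7 = 28 weeks.
The Gamma prior is conjugate for the Poisson rate, so λ | data ~ Gamma(23+158, 16+28) = Gamma(181, 44).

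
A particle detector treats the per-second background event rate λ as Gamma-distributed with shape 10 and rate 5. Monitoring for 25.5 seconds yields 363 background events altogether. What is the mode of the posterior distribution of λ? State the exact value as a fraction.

744/61

Total count 363 over total exposure 25.5 seconds.
Gamma(α, β) with Poisson data over total exposure Σt gives posterior Gamma(α+Σx, β+Σt) = Gamma(373, 61/2).
Posterior mode = (α'−1)/β' = 372/(61/2) = 744/61.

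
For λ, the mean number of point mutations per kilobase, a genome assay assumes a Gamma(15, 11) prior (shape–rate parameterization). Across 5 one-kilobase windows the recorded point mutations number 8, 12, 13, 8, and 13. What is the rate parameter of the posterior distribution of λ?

Total count: 8 + 12 + 13 + 8 + 13 = 54.
Total exposure: 5 kilobases.
By Gamma–Poisson conjugacy, the posterior is Gamma(α + Σx, β + Σt) = Gamma(15 + 54, 11 + 5) = Gamma(69, 16).

16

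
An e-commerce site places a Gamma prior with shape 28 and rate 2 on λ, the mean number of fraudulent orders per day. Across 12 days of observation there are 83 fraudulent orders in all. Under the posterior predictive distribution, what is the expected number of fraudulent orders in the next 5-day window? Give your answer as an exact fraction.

555/14

Total count 83 over total exposure 12 days.
Conjugate update: add total count to the shape and total exposure to the rate, giving Gamma(111, 14).
Predictive mean over a 5-day window = T·E[λ|data] = 5·111/14 = 555/14.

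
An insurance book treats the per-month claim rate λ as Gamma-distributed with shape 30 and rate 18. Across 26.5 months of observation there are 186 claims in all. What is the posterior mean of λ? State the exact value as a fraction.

Total count 186 over total exposure 26.5 months.
The Gamma prior is conjugate for the Poisson rate, so λ | data ~ Gamma(30+186, 18+26.5) = Gamma(216, 89/2).
Posterior mean = α'/β' = 216/(89/2) = 432/89.

432/89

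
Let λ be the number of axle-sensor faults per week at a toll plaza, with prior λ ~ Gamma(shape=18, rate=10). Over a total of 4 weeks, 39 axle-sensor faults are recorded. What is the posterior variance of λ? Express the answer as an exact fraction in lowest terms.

Total count 39 over total exposure 4 weeks.
The Gamma prior is conjugate for the Poisson rate, so λ | data ~ Gamma(18+39, 10+4) = Gamma(57, 14).
Posterior variance = α'/β'² = 57/196.

57/196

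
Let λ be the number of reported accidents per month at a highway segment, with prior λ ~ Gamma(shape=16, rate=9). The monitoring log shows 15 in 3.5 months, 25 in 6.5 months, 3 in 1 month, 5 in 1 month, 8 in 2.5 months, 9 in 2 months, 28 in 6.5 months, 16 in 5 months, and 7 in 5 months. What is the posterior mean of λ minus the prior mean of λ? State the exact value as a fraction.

86/63

Total count: 15 + 25 + 3 + 5 + 8 + 9 + 28 + 16 + 7 = 116.
Total exposure: 3.5 + 6.5 + 1 + 1 + 2.5 + 2 + 6.5 + 5 + 5 = 33 months.
Conjugate update: add total count to the shape and total exposure to the rate, giving Gamma(132, 42).
Posterior mean = 132/42 = 22/7; prior mean = 16/9 = 16/9. Difference = 22/7 − 16/9 = 86/63.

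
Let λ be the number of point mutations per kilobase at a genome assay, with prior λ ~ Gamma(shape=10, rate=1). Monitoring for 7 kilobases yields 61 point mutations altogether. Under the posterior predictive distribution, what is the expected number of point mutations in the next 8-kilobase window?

Total count 61 over total exposure 7 kilobases.
Posterior: α' = 10 + 61 = 71, β' = 1 + 7 = 8.
Predictive mean over an 8-kilobase window = T·E[λ|data] = 8·71/8 = 71.

71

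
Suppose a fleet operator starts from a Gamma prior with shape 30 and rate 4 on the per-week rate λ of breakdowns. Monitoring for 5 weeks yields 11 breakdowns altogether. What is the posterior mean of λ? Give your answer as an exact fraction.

Total count 11 over total exposure 5 weeks.
Conjugate update: add total count to the shape and total exposure to the rate, giving Gamma(41, 9).
Posterior mean = α'/β' = 41/9.

41/9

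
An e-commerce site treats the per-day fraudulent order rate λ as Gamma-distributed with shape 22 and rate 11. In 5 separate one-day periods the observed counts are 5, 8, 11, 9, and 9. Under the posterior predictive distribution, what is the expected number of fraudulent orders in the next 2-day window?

8

Total count: 5 + 8 + 11 + 9 + 9 = 42.
Total exposure: 5 days.
Conjugate update: add total count to the shape and total exposure to the rate, giving Gamma(64, 16).
Predictive mean over a 2-day window = T·E[λ|data] = 2·64/16 = 8.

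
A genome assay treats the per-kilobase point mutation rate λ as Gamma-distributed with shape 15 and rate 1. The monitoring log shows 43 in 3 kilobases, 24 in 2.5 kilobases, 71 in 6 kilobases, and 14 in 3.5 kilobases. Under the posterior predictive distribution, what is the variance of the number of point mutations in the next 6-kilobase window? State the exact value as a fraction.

Total count: 43 + 24 + 71 + 14 = 152.
Total exposure: 3 + 2.5 + 6 + 3.5 = 15 kilobases.
Posterior: α' = 15 + 152 = 167, β' = 1 + 15 = 16.
The posterior predictive for a window of length T is Negative Binomial with variance T·α'·(β'+T)/β'² = 6·167·22/256 = 5511/64.

5511/64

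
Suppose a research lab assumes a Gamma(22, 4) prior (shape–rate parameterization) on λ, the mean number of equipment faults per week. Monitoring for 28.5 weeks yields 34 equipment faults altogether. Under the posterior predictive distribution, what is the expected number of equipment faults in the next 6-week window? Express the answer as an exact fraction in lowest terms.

Total count 34 over total exposure 28.5 weeks.
The Gamma prior is conjugate for the Poisson rate, so λ | data ~ Gamma(22+34, 4+28.5) = Gamma(56, 65/2).
Predictive mean over a 6-week window = T·E[λ|data] = 6·56/(65/2) = 672/65.

672/65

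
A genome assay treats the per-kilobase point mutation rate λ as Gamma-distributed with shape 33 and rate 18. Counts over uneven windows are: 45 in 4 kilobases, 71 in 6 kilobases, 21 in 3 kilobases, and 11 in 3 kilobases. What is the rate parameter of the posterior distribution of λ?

34

Total count: 45 + 71 + 21 + 11 = 148.
Total exposure: 4 + 6 + 3 + 3 = 16 kilobases.
Conjugate update: add total count to the shape and total exposure to the rate, giving Gamma(181, 34).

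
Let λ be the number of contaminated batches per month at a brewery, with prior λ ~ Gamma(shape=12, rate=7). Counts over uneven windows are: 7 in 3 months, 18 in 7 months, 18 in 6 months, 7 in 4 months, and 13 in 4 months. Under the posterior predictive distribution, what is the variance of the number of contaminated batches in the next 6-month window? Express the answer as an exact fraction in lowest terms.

Total count: 7 + 18 + 18 + 7 + 13 = 63.
Total exposure: 3 + 7 + 6 + 4 + 4 = 24 months.
By Gamma–Poisson conjugacy, the posterior is Gamma(α + Σx, β + Σt) = Gamma(12 + 63, 7 + 24) = Gamma(75, 31).
The posterior predictive for a window of length T is Negative Binomial with variance T·α'·(β'+T)/β'² = 6·75·37/961 = 16650/961.

16650/961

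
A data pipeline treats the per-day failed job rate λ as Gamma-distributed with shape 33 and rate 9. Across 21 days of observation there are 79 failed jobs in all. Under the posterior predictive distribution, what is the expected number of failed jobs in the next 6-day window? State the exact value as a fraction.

Total count 79 over total exposure 21 days.
Gamma(α, β) with Poisson data over total exposure Σt gives posterior Gamma(α+Σx, β+Σt) = Gamma(112, 30).
Predictive mean over a 6-day window = T·E[λ|data] = 6·112/30 = 112/5.

112/5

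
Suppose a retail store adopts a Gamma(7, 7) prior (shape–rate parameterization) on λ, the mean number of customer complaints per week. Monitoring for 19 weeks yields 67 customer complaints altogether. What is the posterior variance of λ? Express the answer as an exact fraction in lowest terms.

Total count 67 over total exposure 19 weeks.
The Gamma prior is conjugate for the Poisson rate, so λ | data ~ Gamma(7+67, 7+19) = Gamma(74, 26).
Posterior variance = α'/β'² = 74/676 = 37/338.

37/338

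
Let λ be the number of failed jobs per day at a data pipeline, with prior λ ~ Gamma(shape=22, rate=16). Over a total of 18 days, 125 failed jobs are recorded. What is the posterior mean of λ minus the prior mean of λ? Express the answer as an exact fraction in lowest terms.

Total count 125 over total exposure 18 days.
Gamma(α, β) with Poisson data over total exposure Σt gives posterior Gamma(α+Σx, β+Σt) = Gamma(147, 34).
Posterior mean = 147/34 = 147/34; prior mean = 22/16 = 11/8. Difference = 147/34 − 11/8 = 401/136.

401/136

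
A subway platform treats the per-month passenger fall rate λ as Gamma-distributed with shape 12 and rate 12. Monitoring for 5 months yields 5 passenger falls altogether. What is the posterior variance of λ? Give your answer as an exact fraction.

1/17

Total count 5 over total exposure 5 months.
Gamma(α, β) with Poisson data over total exposure Σt gives posterior Gamma(α+Σx, β+Σt) = Gamma(17, 17).
Posterior variance = α'/β'² = 17/289 = 1/17.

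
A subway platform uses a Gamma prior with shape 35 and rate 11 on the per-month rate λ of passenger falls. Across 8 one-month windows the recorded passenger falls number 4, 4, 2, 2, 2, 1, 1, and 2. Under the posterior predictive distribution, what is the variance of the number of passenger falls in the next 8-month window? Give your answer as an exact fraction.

Total count: 4 + 4 + 2 + 2 + 2 + 1 + 1 + 2 = 18.
Total exposure: 8 months.
By Gamma–Poisson conjugacy, the posterior is Gamma(α + Σx, β + Σt) = Gamma(35 + 18, 11 + 8) = Gamma(53, 19).
The posterior predictive for a window of length T is Negative Binomial with variance T·α'·(β'+T)/β'² = 8·53·27/361 = 11448/361.

11448/361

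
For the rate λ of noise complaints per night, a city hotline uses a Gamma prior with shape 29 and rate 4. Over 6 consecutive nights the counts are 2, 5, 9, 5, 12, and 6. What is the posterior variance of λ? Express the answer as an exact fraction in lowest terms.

17/25

Total count: 2 + 5 + 9 + 5 + 12 + 6 = 39.
Total exposure: 6 nights.
Conjugate update: add total count to the shape and total exposure to the rate, giving Gamma(68, 10).
Posterior variance = α'/β'² = 68/100 = 17/25.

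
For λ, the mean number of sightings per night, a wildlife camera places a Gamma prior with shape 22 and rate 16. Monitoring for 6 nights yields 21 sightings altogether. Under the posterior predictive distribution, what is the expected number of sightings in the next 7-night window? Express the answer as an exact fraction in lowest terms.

301/22

Total count 21 over total exposure 6 nights.
By Gamma–Poisson conjugacy, the posterior is Gamma(α + Σx, β + Σt) = Gamma(22 + 21, 16 + 6) = Gamma(43, 22).
Predictive mean over a 7-night window = T·E[λ|data] = 7·43/22 = 301/22.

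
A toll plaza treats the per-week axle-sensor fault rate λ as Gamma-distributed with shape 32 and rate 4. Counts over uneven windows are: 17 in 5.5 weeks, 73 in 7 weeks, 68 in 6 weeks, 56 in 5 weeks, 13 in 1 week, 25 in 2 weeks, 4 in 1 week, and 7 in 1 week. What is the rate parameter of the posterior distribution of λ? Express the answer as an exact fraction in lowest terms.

Total count: 17 + 73 + 68 + 56 + 13 + 25 + 4 + 7 = 263.
Total exposure: 5.5 + 7 + 6 + 5 + 1 + 2 + 1 + 1 = 28.5 weeks.
The Gamma prior is conjugate for the Poisson rate, so λ | data ~ Gamma(32+263, 4+28.5) = Gamma(295, 65/2).

65/2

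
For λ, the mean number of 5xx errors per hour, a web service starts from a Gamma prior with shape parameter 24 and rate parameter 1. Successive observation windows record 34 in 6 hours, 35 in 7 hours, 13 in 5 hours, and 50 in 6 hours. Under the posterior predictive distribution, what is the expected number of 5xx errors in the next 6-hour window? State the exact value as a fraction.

Total count: 34 + 35 + 13 + 50 = 132.
Total exposure: 6 + 7 + 5 + 6 = 24 hours.
Gamma(α, β) with Poisson data over total exposure Σt gives posterior Gamma(α+Σx, β+Σt) = Gamma(156, 25).
Predictive mean over a 6-hour window = T·E[λ|data] = 6·156/25 = 936/25.

936/25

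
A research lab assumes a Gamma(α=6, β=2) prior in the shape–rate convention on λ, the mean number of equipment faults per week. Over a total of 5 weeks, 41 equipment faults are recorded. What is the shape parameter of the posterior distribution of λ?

47

Total count 41 over total exposure 5 weeks.
Conjugate update: add total count to the shape and total exposure to the rate, giving Gamma(47, 7).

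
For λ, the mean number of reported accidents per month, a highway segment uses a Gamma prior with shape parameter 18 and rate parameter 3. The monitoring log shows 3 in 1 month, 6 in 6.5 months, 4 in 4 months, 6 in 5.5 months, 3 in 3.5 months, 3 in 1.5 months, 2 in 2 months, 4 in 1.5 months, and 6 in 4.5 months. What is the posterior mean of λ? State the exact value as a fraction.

5/3

Total count: 3 + 6 + 4 + 6 + 3 + 3 + 2 + 4 + 6 = 37.
Total exposure: 1 + 6.5 + 4 + 5.5 + 3.5 + 1.5 + 2 + 1.5 + 4.5 = 30 months.
Gamma(α, β) with Poisson data over total exposure Σt gives posterior Gamma(α+Σx, β+Σt) = Gamma(55, 33).
Posterior mean = α'/β' = 55/33 = 5/3.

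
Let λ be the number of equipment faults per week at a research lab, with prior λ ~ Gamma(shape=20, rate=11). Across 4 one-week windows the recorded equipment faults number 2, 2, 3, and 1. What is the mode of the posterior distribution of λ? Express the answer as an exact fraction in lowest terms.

Total count: 2 + 2 + 3 + 1 = 8.
Total exposure: 4 weeks.
By Gamma–Poisson conjugacy, the posterior is Gamma(α + Σx, β + Σt) = Gamma(20 + 8, 11 + 4) = Gamma(28, 15).
Posterior mode = (α'−1)/β' = 27/15 = 9/5.

9/5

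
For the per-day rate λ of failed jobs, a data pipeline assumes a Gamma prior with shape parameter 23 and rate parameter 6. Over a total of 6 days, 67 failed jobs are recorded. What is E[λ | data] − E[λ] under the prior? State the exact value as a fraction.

Total count 67 over total exposure 6 days.
The Gamma prior is conjugate for the Poisson rate, so λ | data ~ Gamma(23+67, 6+6) = Gamma(90, 12).
Posterior mean = 90/12 = 15/2; prior mean = 23/6 = 23/6. Difference = 15/2 − 23/6 = 11/3.

11/3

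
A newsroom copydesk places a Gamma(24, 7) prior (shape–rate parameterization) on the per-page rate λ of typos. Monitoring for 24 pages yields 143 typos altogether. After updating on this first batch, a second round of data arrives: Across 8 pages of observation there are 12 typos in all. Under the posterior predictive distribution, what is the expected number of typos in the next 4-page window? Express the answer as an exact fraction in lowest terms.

716/39

Total count 143 over total exposure 24 pages.
After the first batch: Gamma(24 + 143, 7 + 24) = Gamma(167, 31).
Total count 12 over total exposure 8 pages.
After the second batch: Gamma(167 + 12, 31 + 8) = Gamma(179, 39).
Predictive mean over a 4-page window = T·E[λ|data] = 4·179/39 = 716/39.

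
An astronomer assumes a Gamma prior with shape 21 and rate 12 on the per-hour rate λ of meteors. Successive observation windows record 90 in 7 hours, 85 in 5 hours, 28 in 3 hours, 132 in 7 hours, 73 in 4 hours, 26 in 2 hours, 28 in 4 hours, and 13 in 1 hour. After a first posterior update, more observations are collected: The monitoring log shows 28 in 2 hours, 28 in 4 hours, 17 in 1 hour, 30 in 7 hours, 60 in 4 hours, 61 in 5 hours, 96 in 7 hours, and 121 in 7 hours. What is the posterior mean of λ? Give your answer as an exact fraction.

Total count: 90 + 85 + 28 + 132 + 73 + 26 + 28 + 13 = 475.
Total exposure: 7 + 5 + 3 + 7 + 4 + 2 + 4 + 1 = 33 hours.
After the first batch: Gamma(21 + 475, 12 + 33) = Gamma(496, 45).
Total count: 28 + 28 + 17 + 30 + 60 + 61 + 96 + 121 = 441.
Total exposure: 2 + 4 + 1 + 7 + 4 + 5 + 7 + 7 = 37 hours.
After the second batch: Gamma(496 + 441, 45 + 37) = Gamma(937, 82).
Posterior mean = α'/β' = 937/82.

937/82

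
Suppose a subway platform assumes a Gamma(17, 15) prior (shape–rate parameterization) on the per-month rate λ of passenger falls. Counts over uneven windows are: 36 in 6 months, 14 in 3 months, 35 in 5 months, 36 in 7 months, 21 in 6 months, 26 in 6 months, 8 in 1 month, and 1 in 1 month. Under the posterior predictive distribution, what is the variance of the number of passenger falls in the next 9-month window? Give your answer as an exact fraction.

Total count: 36 + 14 + 35 + 36 + 21 + 26 + 8 + 1 = 177.
Total exposure: 6 + 3 + 5 + 7 + 6 + 6 + 1 + 1 = 35 months.
The Gamma prior is conjugate for the Poisson rate, so λ | data ~ Gamma(17+177, 15+35) = Gamma(194, 50).
The posterior predictive for a window of length T is Negative Binomial with variance T·α'·(β'+T)/β'² = 9·194·59/2500 = 51507/1250.

51507/1250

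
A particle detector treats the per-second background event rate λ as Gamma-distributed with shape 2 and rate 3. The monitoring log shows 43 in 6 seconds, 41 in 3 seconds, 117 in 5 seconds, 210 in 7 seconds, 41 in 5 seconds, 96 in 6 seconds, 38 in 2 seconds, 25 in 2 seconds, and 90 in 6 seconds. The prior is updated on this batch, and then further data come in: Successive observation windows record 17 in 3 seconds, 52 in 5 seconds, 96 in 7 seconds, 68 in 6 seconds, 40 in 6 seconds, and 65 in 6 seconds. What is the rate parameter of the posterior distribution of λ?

78

Total count: 43 + 41 + 117 + 210 + 41 + 96 + 38 + 25 + 90 = 701.
Total exposure: 6 + 3 + 5 + 7 + 5 + 6 + 2 + 2 + 6 = 42 seconds.
After the first batch: Gamma(2 + 701, 3 + 42) = Gamma(703, 45).
Total count: 17 + 52 + 96 + 68 + 40 + 65 = 338.
Total exposure: 3 + 5 + 7 + 6 + 6 + 6 = 33 seconds.
After the second batch: Gamma(703 + 338, 45 + 33) = Gamma(1041, 78).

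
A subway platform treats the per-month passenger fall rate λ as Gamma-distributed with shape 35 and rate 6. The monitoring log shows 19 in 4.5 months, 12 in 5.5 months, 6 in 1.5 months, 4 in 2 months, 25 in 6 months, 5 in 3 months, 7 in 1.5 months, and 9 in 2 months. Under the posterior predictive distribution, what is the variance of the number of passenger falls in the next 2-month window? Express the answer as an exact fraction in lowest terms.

1037/128

Total count: 19 + 12 + 6 + 4 + 25 + 5 + 7 + 9 = 87.
Total exposure: 4.5 + 5.5 + 1.5 + 2 + 6 + 3 + 1.5 + 2 = 26 months.
Conjugate update: add total count to the shape and total exposure to the rate, giving Gamma(122, 32).
The posterior predictive for a window of length T is Negative Binomial with variance T·α'·(β'+T)/β'² = 2·122·34/1024 = 1037/128.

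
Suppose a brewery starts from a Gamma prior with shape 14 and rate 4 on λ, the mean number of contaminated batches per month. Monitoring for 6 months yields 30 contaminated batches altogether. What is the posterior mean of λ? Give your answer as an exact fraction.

22/5

Total count 30 over total exposure 6 months.
Conjugate update: add total count to the shape and total exposure to the rate, giving Gamma(44, 10).
Posterior mean = α'/β' = 44/10 = 22/5.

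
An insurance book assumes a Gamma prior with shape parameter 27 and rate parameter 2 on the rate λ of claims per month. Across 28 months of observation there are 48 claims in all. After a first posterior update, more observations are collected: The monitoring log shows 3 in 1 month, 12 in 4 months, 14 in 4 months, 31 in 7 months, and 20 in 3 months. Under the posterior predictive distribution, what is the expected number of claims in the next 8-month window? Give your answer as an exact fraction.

1240/49

Total count 48 over total exposure 28 months.
After the first batch: Gamma(27 + 48, 2 + 28) = Gamma(75, 30).
Total count: 3 + 12 + 14 + 31 + 20 = 80.
Total exposure: 1 + 4 + 4 + 7 + 3 = 19 months.
After the second batch: Gamma(75 + 80, 30 + 19) = Gamma(155, 49).
Predictive mean over an 8-month window = T·E[λ|data] = 8·155/49 = 1240/49.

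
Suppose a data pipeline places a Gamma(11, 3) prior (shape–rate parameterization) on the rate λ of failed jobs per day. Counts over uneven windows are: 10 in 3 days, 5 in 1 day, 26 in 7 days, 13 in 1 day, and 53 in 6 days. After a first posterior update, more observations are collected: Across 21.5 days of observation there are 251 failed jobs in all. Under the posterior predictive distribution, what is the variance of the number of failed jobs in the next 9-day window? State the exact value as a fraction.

Total count: 10 + 5 + 26 + 13 + 53 = 107.
Total exposure: 3 + 1 + 7 + 1 + 6 = 18 days.
After the first batch: Gamma(11 + 107, 3 + 18) = Gamma(118, 21).
Total count 251 over total exposure 21.5 days.
After the second batch: Gamma(118 + 251, 21 + 21.5) = Gamma(369, 85/2).
The posterior predictive for a window of length T is Negative Binomial with variance T·α'·(β'+T)/β'² = 9·369·(103/2)/(7225/4) = 684126/7225.

684126/7225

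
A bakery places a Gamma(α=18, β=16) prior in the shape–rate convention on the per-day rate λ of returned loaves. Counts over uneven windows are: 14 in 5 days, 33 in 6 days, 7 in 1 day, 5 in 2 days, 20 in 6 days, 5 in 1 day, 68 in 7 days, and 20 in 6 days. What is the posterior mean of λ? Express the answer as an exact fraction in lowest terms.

19/5

Total count: 14 + 33 + 7 + 5 + 20 + 5 + 68 + 20 = 172.
Total exposure: 5 + 6 + 1 + 2 + 6 + 1 + 7 + 6 = 34 days.
By Gamma–Poisson conjugacy, the posterior is Gamma(α + Σx, β + Σt) = Gamma(18 + 172, 16 + 34) = Gamma(190, 50).
Posterior mean = α'/β' = 190/50 = 19/5.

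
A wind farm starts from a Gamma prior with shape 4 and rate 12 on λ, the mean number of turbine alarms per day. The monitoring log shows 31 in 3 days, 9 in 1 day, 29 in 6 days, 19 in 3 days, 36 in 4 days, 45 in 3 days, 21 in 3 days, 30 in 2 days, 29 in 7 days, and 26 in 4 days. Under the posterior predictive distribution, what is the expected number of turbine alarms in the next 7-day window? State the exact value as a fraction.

Total count: 31 + 9 + 29 + 19 + 36 + 45 + 21 + 30 + 29 + 26 = 275.
Total exposure: 3 + 1 + 6 + 3 + 4 + 3 + 3 + 2 + 7 + 4 = 36 days.
By Gamma–Poisson conjugacy, the posterior is Gamma(α + Σx, β + Σt) = Gamma(4 + 275, 12 + 36) = Gamma(279, 48).
Predictive mean over a 7-day window = T·E[λ|data] = 7·279/48 = 651/16.

651/16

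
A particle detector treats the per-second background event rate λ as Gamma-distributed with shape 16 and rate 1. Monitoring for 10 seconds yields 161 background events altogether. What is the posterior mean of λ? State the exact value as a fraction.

Total count 161 over total exposure 10 seconds.
Conjugate update: add total count to the shape and total exposure to the rate, giving Gamma(177, 11).
Posterior mean = α'/β' = 177/11.

177/11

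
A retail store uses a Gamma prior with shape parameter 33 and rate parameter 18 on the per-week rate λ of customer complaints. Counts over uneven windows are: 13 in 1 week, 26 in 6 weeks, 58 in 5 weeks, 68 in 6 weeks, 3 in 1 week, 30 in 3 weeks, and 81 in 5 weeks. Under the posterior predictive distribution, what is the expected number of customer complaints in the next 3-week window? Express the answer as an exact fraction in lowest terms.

104/5

Total count: 13 + 26 + 58 + 68 + 3 + 30 + 81 = 279.
Total exposure: 1 + 6 + 5 + 6 + 1 + 3 + 5 = 27 weeks.
By Gamma–Poisson conjugacy, the posterior is Gamma(α + Σx, β + Σt) = Gamma(33 + 279, 18 + 27) = Gamma(312, 45).
Predictive mean over a 3-week window = T·E[λ|data] = 3·312/45 = 104/5.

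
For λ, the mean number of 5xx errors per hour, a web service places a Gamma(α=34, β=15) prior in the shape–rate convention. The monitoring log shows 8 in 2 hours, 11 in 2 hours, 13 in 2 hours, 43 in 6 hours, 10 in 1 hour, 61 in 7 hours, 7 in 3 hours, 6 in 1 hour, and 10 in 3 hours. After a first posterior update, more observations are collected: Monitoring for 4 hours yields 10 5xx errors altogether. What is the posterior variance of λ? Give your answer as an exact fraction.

Total count: 8 + 11 + 13 + 43 + 10 + 61 + 7 + 6 + 10 = 169.
Total exposure: 2 + 2 + 2 + 6 + 1 + 7 + 3 + 1 + 3 = 27 hours.
After the first batch: Gamma(34 + 169, 15 + 27) = Gamma(203, 42).
Total count 10 over total exposure 4 hours.
After the second batch: Gamma(203 + 10, 42 + 4) = Gamma(213, 46).
Posterior variance = α'/β'² = 213/2116.

213/2116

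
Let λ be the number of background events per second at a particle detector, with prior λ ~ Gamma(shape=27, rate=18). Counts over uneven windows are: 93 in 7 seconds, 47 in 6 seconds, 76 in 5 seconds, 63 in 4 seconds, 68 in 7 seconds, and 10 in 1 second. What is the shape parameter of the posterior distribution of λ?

Total count: 93 + 47 + 76 + 63 + 68 + 10 = 357.
Total exposure: 7 + 6 + 5 + 4 + 7 + 1 = 30 seconds.
Conjugate update: add total count to the shape and total exposure to the rate, giving Gamma(384, 48).

384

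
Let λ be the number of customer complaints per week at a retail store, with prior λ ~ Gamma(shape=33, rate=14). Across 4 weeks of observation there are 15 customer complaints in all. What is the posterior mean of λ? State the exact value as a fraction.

Total count 15 over total exposure 4 weeks.
The Gamma prior is conjugate for the Poisson rate, so λ | data ~ Gamma(33+15, 14+4) = Gamma(48, 18).
Posterior mean = α'/β' = 48/18 = 8/3.

8/3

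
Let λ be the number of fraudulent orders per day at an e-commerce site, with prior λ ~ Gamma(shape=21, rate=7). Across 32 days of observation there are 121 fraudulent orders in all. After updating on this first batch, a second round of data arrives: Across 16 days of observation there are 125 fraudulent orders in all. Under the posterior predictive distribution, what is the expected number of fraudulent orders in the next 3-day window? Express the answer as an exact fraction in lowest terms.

Total count 121 over total exposure 32 days.
After the first batch: Gamma(21 + 121, 7 + 32) = Gamma(142, 39).
Total count 125 over total exposure 16 days.
After the second batch: Gamma(142 + 125, 39 + 16) = Gamma(267, 55).
Predictive mean over a 3-day window = T·E[λ|data] = 3·267/55 = 801/55.

801/55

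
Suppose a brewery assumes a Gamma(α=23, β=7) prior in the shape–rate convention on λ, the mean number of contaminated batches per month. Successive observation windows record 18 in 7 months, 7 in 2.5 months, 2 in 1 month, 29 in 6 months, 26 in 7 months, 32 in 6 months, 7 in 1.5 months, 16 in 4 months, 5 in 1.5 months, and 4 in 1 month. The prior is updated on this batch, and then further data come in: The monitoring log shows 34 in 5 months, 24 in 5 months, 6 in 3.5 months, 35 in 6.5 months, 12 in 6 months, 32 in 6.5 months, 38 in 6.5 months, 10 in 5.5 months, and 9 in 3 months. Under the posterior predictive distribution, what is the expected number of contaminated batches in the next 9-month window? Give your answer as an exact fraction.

3321/92

Total count: 18 + 7 + 2 + 29 + 26 + 32 + 7 + 16 + 5 + 4 = 146.
Total exposure: 7 + 2.5 + 1 + 6 + 7 + 6 + 1.5 + 4 + 1.5 + 1 = 37.5 months.
After the first batch: Gamma(23 + 146, 7 + 37.5) = Gamma(169, 89/2).
Total count: 34 + 24 + 6 + 35 + 12 + 32 + 38 + 10 + 9 = 200.
Total exposure: 5 + 5 + 3.5 + 6.5 + 6 + 6.5 + 6.5 + 5.5 + 3 = 47.5 months.
After the second batch: Gamma(169 + 200, 89/2 + 47.5) = Gamma(369, 92).
Predictive mean over a 9-month window = T·E[λ|data] = 9·369/92 = 3321/92.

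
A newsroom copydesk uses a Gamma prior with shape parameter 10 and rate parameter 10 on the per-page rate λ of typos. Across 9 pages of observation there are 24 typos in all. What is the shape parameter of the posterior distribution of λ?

Total count 24 over total exposure 9 pages.
The Gamma prior is conjugate for the Poisson rate, so λ | data ~ Gamma(10+24, 10+9) = Gamma(34, 19).

34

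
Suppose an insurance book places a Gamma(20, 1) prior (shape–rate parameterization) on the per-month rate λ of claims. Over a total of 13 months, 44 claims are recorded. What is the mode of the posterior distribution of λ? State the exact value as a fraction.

Total count 44 over total exposure 13 months.
By Gamma–Poisson conjugacy, the posterior is Gamma(α + Σx, β + Σt) = Gamma(20 + 44, 1 + 13) = Gamma(64, 14).
Posterior mode = (α'−1)/β' = 63/14 = 9/2.

9/2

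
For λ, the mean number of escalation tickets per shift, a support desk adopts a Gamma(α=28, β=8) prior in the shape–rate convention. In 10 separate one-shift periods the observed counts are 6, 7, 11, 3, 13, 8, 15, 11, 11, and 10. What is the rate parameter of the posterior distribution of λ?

18

Total count: 6 + 7 + 11 + 3 + 13 + 8 + 15 + 11 + 11 + 10 = 95.
Total exposure: 10 shifts.
Posterior: α' = 28 + 95 = 123, β' = 8 + 10 = 18.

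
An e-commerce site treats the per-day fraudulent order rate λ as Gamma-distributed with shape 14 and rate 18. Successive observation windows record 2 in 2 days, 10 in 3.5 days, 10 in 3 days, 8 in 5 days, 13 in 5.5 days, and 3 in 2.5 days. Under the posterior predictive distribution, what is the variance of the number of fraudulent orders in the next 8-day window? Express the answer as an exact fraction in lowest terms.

Total count: 2 + 10 + 10 + 8 + 13 + 3 = 46.
Total exposure: 2 + 3.5 + 3 + 5 + 5.5 + 2.5 = 21.5 days.
Gamma(α, β) with Poisson data over total exposure Σt gives posterior Gamma(α+Σx, β+Σt) = Gamma(60, 79/2).
The posterior predictive for a window of length T is Negative Binomial with variance T·α'·(β'+T)/β'² = 8·60·(95/2)/(6241/4) = 91200/6241.

91200/6241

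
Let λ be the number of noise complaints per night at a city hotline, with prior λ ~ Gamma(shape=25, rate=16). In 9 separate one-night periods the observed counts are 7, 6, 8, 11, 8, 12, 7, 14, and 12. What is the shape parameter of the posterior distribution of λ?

Total count: 7 + 6 + 8 + 11 + 8 + 12 + 7 + 14 + 12 = 85.
Total exposure: 9 nights.
Conjugate update: add total count to the shape and total exposure to the rate, giving Gamma(110, 25).

110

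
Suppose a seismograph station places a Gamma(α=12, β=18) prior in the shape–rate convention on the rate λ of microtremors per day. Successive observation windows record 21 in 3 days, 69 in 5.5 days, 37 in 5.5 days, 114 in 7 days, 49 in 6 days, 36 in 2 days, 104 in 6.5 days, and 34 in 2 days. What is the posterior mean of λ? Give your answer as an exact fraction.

Total count: 21 + 69 + 37 + 114 + 49 + 36 + 104 + 34 = 464.
Total exposure: 3 + 5.5 + 5.5 + 7 + 6 + 2 + 6.5 + 2 = 37.5 days.
The Gamma prior is conjugate for the Poisson rate, so λ | data ~ Gamma(12+464, 18+37.5) = Gamma(476, 111/2).
Posterior mean = α'/β' = 476/(111/2) = 952/111.

952/111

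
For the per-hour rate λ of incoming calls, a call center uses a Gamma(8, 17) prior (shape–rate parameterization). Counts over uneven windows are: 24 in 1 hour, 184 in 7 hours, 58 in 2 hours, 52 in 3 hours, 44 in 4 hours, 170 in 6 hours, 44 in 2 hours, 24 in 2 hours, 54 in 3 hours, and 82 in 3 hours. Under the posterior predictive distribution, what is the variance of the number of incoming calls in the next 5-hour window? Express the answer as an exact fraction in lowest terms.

2046/25

Total count: 24 + 184 + 58 + 52 + 44 + 170 + 44 + 24 + 54 + 82 = 736.
Total exposure: 1 + 7 + 2 + 3 + 4 + 6 + 2 + 2 + 3 + 3 = 33 hours.
By Gamma–Poisson conjugacy, the posterior is Gamma(α + Σx, β + Σt) = Gamma(8 + 736, 17 + 33) = Gamma(744, 50).
The posterior predictive for a window of length T is Negative Binomial with variance T·α'·(β'+T)/β'² = 5·744·55/2500 = 2046/25.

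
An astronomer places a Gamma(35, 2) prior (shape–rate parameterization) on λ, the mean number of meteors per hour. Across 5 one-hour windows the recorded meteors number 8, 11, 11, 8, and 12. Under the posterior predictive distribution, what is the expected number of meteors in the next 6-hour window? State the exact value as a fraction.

Total count: 8 + 11 + 11 + 8 + 12 = 50.
Total exposure: 5 hours.
Conjugate update: add total count to the shape and total exposure to the rate, giving Gamma(85, 7).
Predictive mean over a 6-hour window = T·E[λ|data] = 6·85/7 = 510/7.

510/7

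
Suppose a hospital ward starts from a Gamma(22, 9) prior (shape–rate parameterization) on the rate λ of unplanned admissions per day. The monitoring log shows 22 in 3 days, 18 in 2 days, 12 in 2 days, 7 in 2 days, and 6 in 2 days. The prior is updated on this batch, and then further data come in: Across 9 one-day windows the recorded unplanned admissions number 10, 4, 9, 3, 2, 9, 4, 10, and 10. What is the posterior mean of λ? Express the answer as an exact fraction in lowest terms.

148/29

Total count: 22 + 18 + 12 + 7 + 6 = 65.
Total exposure: 3 + 2 + 2 + 2 + 2 = 11 days.
After the first batch: Gamma(22 + 65, 9 + 11) = Gamma(87, 20).
Total count: 10 + 4 + 9 + 3 + 2 + 9 + 4 + 10 + 10 = 61.
Total exposure: 9 days.
After the second batch: Gamma(87 + 61, 20 + 9) = Gamma(148, 29).
Posterior mean = α'/β' = 148/29.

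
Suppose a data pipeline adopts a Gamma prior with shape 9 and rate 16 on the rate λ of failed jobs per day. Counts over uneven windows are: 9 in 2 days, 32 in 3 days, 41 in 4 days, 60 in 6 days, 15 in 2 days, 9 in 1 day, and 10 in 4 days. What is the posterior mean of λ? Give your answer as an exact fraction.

185/38

Total count: 9 + 32 + 41 + 60 + 15 + 9 + 10 = 176.
Total exposure: 2 + 3 + 4 + 6 + 2 + 1 + 4 = 22 days.
Gamma(α, β) with Poisson data over total exposure Σt gives posterior Gamma(α+Σx, β+Σt) = Gamma(185, 38).
Posterior mean = α'/β' = 185/38.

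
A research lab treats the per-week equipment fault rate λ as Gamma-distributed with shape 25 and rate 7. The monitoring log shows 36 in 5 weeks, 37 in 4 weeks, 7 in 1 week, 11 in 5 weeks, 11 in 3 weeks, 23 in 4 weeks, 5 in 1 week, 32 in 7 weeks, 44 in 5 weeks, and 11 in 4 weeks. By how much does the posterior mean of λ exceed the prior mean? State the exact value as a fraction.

Total count: 36 + 37 + 7 + 11 + 11 + 23 + 5 + 32 + 44 + 11 = 217.
Total exposure: 5 + 4 + 1 + 5 + 3 + 4 + 1 + 7 + 5 + 4 = 39 weeks.
By Gamma–Poisson conjugacy, the posterior is Gamma(α + Σx, β + Σt) = Gamma(25 + 217, 7 + 39) = Gamma(242, 46).
Posterior mean = 242/46 = 121/23; prior mean = 25/7 = 25/7. Difference = 121/23 − 25/7 = 272/161.

272/161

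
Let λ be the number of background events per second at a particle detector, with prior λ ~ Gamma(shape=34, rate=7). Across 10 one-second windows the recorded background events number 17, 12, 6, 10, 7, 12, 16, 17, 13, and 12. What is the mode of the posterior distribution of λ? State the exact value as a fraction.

Total count: 17 + 12 + 6 + 10 + 7 + 12 + 16 + 17 + 13 + 12 = 122.
Total exposure: 10 seconds.
Gamma(α, β) with Poisson data over total exposure Σt gives posterior Gamma(α+Σx, β+Σt) = Gamma(156, 17).
Posterior mode = (α'−1)/β' = 155/17.

155/17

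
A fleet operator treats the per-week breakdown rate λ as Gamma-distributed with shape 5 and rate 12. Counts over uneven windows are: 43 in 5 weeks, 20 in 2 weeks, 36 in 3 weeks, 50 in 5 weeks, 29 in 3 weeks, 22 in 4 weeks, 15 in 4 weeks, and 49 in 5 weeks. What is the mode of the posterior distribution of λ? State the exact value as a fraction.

Total count: 43 + 20 + 36 + 50 + 29 + 22 + 15 + 49 = 264.
Total exposure: 5 + 2 + 3 + 5 + 3 + 4 + 4 + 5 = 31 weeks.
Conjugate update: add total count to the shape and total exposure to the rate, giving Gamma(269, 43).
Posterior mode = (α'−1)/β' = 268/43.

268/43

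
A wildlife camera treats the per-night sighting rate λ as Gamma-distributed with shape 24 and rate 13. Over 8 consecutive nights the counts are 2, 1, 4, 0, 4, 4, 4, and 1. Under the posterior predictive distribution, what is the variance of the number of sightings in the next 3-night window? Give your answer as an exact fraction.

352/49

Total count: 2 + 1 + 4 + 0 + 4 + 4 + 4 + 1 = 20.
Total exposure: 8 nights.
Conjugate update: add total count to the shape and total exposure to the rate, giving Gamma(44, 21).
The posterior predictive for a window of length T is Negative Binomial with variance T·α'·(β'+T)/β'² = 3·44·24/441 = 352/49.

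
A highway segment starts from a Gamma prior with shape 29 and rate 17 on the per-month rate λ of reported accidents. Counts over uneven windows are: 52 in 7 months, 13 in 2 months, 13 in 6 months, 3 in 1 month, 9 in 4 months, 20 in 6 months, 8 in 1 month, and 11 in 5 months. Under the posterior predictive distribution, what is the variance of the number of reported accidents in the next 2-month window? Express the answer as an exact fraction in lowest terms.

16116/2401

Total count: 52 + 13 + 13 + 3 + 9 + 20 + 8 + 11 = 129.
Total exposure: 7 + 2 + 6 + 1 + 4 + 6 + 1 + 5 = 32 months.
The Gamma prior is conjugate for the Poisson rate, so λ | data ~ Gamma(29+129, 17+32) = Gamma(158, 49).
The posterior predictive for a window of length T is Negative Binomial with variance T·α'·(β'+T)/β'² = 2·158·51/2401 = 16116/2401.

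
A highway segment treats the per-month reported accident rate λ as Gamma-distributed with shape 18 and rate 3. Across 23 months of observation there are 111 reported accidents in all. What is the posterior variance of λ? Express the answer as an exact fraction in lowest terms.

Total count 111 over total exposure 23 months.
The Gamma prior is conjugate for the Poisson rate, so λ | data ~ Gamma(18+111, 3+23) = Gamma(129, 26).
Posterior variance = α'/β'² = 129/676.

129/676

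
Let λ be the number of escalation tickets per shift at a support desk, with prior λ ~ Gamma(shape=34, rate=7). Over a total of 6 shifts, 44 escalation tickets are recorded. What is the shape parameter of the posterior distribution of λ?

78

Total count 44 over total exposure 6 shifts.
Gamma(α, β) with Poisson data over total exposure Σt gives posterior Gamma(α+Σx, β+Σt) = Gamma(78, 13).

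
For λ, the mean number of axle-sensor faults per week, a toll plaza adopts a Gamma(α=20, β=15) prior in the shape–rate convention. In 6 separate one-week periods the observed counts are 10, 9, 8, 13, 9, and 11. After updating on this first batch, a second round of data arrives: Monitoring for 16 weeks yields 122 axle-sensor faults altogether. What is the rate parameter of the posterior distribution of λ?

Total count: 10 + 9 + 8 + 13 + 9 + 11 = 60.
Total exposure: 6 weeks.
After the first batch: Gamma(20 + 60, 15 + 6) = Gamma(80, 21).
Total count 122 over total exposure 16 weeks.
After the second batch: Gamma(80 + 122, 21 + 16) = Gamma(202, 37).

37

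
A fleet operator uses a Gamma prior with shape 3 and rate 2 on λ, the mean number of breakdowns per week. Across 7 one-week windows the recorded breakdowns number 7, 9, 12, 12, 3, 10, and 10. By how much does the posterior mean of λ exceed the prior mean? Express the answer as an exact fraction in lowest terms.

35/6

Total count: 7 + 9 + 12 + 12 + 3 + 10 + 10 = 63.
Total exposure: 7 weeks.
The Gamma prior is conjugate for the Poisson rate, so λ | data ~ Gamma(3+63, 2+7) = Gamma(66, 9).
Posterior mean = 66/9 = 22/3; prior mean = 3/2 = 3/2. Difference = 22/3 − 3/2 = 35/6.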